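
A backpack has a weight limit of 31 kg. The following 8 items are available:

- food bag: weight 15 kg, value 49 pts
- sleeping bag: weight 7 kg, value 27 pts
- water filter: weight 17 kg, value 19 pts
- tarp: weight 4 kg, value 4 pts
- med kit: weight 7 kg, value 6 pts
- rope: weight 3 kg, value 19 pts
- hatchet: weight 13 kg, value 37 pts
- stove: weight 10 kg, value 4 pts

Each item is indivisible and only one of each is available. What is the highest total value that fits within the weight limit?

Check high-value combinations within 31 kg:
- food bag+rope+hatchet: weight 15+3+13=31, value 49+19+37=105
- food bag+sleeping bag+tarp+rope: weight 15+7+4+3=29, value 49+27+4+19=99
- food bag+sleeping bag+rope: weight 15+7+3=25, value 49+27+19=95
Best: 105 pts.

105 pts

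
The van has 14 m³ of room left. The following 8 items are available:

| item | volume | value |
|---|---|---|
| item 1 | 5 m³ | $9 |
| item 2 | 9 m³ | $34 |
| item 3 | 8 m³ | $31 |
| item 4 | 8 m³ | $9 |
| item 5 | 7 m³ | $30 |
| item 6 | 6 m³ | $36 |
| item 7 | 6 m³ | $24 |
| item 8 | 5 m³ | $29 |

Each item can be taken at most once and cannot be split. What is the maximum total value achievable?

$67

Check high-value combinations within 14 m³:
- item 3+item 6: volume 8+6=14, value 31+36=67
- item 5+item 6: volume 7+6=13, value 30+36=66
- item 6+item 8: volume 6+5=11, value 36+29=65
- item 2+item 8: volume 9+5=14, value 34+29=63
- item 6+item 7: volume 6+6=12, value 36+24=60
Best: $67.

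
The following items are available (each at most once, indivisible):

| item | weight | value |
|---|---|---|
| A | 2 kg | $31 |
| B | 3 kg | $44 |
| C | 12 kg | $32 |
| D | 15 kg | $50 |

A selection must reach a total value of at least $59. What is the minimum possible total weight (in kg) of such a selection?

Subsets with value ≥ 59, sorted by total weight:
- A+B: weight 5, value 75
- A+C: weight 14, value 63
- B+C: weight 15, value 76
- A+B+C: weight 17, value 107
Minimum weight: 5 kg.

5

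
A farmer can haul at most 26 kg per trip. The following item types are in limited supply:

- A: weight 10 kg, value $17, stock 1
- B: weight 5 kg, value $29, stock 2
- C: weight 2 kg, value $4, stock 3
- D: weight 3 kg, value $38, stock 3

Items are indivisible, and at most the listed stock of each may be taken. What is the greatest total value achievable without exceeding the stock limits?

Top feasible selections:
- 2×B + 3×C + 3×D: weight 25, value 184
- 2×B + 2×C + 3×D: weight 23, value 180
- 2×B + 1×C + 3×D: weight 21, value 176
- 2×B + 3×D: weight 19, value 172
Best: $184.

$184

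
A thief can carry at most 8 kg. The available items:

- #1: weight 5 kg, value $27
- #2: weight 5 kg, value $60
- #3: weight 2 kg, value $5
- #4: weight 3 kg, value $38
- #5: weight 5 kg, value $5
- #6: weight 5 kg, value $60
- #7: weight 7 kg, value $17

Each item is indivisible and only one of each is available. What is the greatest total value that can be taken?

This is a 0/1 knapsack; check combinations near the capacity.
- #2+#4: weight 5+3=8, value 60+38=98
- #4+#6: weight 3+5=8, value 38+60=98
- #2+#3: weight 5+2=7, value 60+5=65
Best: $98.

$98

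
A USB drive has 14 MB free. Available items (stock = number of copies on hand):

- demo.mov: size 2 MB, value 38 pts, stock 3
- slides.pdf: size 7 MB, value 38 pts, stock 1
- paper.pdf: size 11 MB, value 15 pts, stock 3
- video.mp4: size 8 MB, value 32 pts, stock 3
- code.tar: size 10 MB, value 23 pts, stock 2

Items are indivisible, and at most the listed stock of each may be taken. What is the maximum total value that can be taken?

Top feasible selections:
- 3×demo.mov + 1×slides.pdf: size 13, value 152
- 3×demo.mov + 1×video.mp4: size 14, value 146
Best: 152 pts.

152 pts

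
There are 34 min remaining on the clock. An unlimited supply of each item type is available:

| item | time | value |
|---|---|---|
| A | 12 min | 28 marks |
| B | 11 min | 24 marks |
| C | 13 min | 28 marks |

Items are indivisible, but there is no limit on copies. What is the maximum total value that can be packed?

Best value-per-unit is A at 28/12; filling with it alone gives 2×28 = 56.
Optimal mix: 1×A + 2×B → time 34, value 76.

76 marks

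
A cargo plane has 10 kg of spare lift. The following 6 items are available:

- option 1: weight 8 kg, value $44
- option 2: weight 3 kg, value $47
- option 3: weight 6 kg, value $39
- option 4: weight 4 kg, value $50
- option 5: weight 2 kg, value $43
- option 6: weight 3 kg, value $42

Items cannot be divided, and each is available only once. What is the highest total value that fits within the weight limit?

Check high-value combinations within 10 kg:
- option 2+option 4+option 5: weight 3+4+2=9, value 47+50+43=140
- option 2+option 4+option 6: weight 3+4+3=10, value 47+50+42=139
- option 4+option 5+option 6: weight 4+2+3=9, value 50+43+42=135
- option 2+option 5+option 6: weight 3+2+3=8, value 47+43+42=132
- option 2+option 4: weight 3+4=7, value 47+50=97
Best: $140.

$140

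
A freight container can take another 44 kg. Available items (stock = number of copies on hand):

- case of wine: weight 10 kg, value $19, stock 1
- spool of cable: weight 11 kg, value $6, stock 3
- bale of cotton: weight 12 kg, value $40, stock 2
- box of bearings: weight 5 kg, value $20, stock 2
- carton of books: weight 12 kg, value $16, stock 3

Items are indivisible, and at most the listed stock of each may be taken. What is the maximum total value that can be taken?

Best selections within weight 44 and stock limits:
- 1×case of wine + 2×bale of cotton + 2×box of bearings: weight 44, value 139
- 2×bale of cotton + 2×box of bearings: weight 34, value 120
- 1×case of wine + 2×bale of cotton + 1×box of bearings: weight 39, value 119
- 2×bale of cotton + 1×box of bearings + 1×carton of books: weight 41, value 116
Best: $139.

$139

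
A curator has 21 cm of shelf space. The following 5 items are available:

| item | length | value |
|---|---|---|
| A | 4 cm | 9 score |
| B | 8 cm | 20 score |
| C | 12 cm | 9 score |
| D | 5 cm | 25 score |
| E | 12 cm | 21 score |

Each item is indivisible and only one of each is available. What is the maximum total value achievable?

This is a 0/1 knapsack; check combinations near the capacity.
- A+D+E: length 4+5+12=21, value 9+25+21=55
- A+B+D: length 4+8+5=17, value 9+20+25=54
- D+E: length 5+12=17, value 25+21=46
Best: 55 score.

55 score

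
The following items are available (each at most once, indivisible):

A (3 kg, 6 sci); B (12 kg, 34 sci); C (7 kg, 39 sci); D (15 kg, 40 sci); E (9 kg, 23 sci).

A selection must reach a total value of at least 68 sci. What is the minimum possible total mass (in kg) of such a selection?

Subsets with value ≥ 68, sorted by total mass:
- B+C: mass 19, value 73
- A+C+E: mass 19, value 68
Minimum mass: 19 kg.

19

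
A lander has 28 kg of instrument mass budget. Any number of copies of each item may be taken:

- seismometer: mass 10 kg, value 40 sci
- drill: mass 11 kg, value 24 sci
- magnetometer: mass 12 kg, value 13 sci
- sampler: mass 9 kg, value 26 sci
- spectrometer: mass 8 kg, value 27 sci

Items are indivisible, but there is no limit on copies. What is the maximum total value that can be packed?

Best value-per-unit is seismometer at 40/10; filling with it alone gives 2×40 = 80.
Optimal mix: 2×seismometer + 1×spectrometer → mass 28, value 107.

107 sci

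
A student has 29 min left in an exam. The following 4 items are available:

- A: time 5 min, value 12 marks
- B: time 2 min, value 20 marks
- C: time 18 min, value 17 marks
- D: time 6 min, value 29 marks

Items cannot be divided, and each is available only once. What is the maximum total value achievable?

66 marks

Check high-value combinations within 29 min:
- B+C+D: time 2+18+6=26, value 20+17+29=66
- A+B+D: time 5+2+6=13, value 12+20+29=61
- A+C+D: time 5+18+6=29, value 12+17+29=58
- B+D: time 2+6=8, value 20+29=49
Best: 66 marks.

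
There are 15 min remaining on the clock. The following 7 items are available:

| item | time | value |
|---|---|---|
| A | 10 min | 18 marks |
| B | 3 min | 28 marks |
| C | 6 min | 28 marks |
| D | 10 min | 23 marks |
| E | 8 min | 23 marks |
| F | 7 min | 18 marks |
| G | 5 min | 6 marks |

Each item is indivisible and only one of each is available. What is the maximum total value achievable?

Check high-value combinations within 15 min:
- B+C+G: time 3+6+5=14, value 28+28+6=62
- B+C: time 3+6=9, value 28+28=56
- B+F+G: time 3+7+5=15, value 28+18+6=52
- B+E: time 3+8=11, value 28+23=51
Best: 62 marks.

62 marks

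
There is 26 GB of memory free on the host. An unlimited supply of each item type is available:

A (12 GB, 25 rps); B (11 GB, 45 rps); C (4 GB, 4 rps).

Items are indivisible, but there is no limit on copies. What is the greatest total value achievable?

Best value-per-unit is B at 45/11; filling with it alone gives 2×45 = 90.
Optimal mix: 2×B + 1×C → memory 26, value 94.

94 rps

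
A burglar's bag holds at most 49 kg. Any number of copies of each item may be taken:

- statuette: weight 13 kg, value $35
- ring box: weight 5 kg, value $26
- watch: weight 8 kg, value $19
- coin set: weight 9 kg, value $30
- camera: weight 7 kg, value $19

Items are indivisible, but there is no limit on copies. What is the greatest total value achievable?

Best value-per-unit is ring box at 26/5; filling with it alone gives 9×26 = 234.
Optimal mix: 8×ring box + 1×coin set → weight 49, value 238.

$238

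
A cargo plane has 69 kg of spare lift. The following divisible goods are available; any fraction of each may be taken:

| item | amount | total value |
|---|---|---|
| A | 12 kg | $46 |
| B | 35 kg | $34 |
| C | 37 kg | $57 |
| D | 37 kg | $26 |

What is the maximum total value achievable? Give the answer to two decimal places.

Take in order of value per unit:
- A (46/12 per unit): all 12 → value 46, running total 46.00
- C (57/37 per unit): all 37 → value 57, running total 103.00
- B (34/35 per unit): 20 of 35 → value 20×34/35 = 19.4286, running total 122.43
Total 122.43.

122.43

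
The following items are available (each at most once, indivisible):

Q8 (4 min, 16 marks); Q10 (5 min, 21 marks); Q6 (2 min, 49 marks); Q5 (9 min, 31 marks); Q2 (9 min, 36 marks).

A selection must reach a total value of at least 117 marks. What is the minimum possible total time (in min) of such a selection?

Subsets with value ≥ 117, sorted by total time:
- Q8+Q10+Q6+Q2: time 20, value 122
- Q8+Q10+Q6+Q5: time 20, value 117
- Q8+Q6+Q5+Q2: time 24, value 132
Minimum time: 20 min.

20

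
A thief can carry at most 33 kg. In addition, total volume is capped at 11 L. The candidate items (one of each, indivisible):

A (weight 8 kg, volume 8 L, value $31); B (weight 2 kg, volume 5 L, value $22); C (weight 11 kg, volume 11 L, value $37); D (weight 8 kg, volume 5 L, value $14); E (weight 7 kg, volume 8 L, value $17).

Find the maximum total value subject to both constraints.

Feasible sets respecting both limits:
- C: weight 11, volume 11, value 37
- B+D: weight 10, volume 10, value 36
- A: weight 8, volume 8, value 31
Best: $37.

$37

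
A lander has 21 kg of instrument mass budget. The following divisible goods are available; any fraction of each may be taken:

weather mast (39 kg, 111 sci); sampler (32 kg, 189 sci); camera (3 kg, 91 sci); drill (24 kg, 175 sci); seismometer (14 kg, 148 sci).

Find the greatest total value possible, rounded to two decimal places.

268.17

Take in order of value per unit:
- camera (91/3 per unit): all 3 → value 91, running total 91.00
- seismometer (148/14 per unit): all 14 → value 148, running total 239.00
- drill (175/24 per unit): 4 of 24 → value 4×175/24 = 29.1667, running total 268.17
Total 268.17.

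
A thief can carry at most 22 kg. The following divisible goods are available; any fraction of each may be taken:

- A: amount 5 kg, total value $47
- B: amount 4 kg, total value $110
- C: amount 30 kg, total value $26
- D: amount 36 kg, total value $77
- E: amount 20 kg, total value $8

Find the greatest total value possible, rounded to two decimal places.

Take in order of value per unit:
- B (110/4 per unit): all 4 → value 110, running total 110.00
- A (47/5 per unit): all 5 → value 47, running total 157.00
- D (77/36 per unit): 13 of 36 → value 13×77/36 = 27.8056, running total 184.81
Total 184.81.

184.81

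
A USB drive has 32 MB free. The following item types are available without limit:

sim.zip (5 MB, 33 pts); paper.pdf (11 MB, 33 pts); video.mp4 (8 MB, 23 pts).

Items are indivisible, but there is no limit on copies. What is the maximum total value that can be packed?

198 pts

Best value-per-unit is sim.zip at 33/5, and filling with it alone uses size 6×5=30. No mix of the others beats 6×33 = 198.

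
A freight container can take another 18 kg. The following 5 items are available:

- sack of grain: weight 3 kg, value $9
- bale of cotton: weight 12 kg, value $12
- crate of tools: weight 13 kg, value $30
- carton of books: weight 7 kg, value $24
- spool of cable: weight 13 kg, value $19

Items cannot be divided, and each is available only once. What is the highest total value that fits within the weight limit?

$39

Check high-value combinations within 18 kg:
- sack of grain+crate of tools: weight 3+13=16, value 9+30=39
- sack of grain+carton of books: weight 3+7=10, value 9+24=33
- crate of tools: weight 13, value 30
- sack of grain+spool of cable: weight 3+13=16, value 9+19=28
Best: $39.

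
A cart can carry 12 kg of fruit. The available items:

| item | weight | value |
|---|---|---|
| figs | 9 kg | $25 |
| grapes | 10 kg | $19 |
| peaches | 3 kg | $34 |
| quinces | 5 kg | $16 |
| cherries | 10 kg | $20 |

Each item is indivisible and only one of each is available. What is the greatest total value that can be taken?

Check high-value combinations within 12 kg:
- figs+peaches: weight 9+3=12, value 25+34=59
- peaches+quinces: weight 3+5=8, value 34+16=50
- peaches: weight 3, value 34
Best: $59.

$59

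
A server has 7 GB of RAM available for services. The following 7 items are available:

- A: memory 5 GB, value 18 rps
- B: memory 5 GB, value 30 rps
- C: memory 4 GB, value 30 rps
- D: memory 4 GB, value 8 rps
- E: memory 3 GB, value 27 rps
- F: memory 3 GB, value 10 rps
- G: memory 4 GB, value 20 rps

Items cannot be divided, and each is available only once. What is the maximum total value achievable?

57 rps

This is a 0/1 knapsack; check combinations near the capacity.
- C+E: memory 4+3=7, value 30+27=57
- E+G: memory 3+4=7, value 27+20=47
- C+F: memory 4+3=7, value 30+10=40
Best: 57 rps.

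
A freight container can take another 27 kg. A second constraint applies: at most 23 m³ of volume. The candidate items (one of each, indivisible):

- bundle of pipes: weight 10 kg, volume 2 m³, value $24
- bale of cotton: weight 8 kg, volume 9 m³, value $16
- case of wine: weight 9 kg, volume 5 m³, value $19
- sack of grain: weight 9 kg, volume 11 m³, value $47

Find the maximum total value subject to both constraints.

Feasible sets respecting both limits:
- bundle of pipes+bale of cotton+sack of grain: weight 27, volume 22, value 87
- bundle of pipes+sack of grain: weight 19, volume 13, value 71
- case of wine+sack of grain: weight 18, volume 16, value 66
Best: $87.

$87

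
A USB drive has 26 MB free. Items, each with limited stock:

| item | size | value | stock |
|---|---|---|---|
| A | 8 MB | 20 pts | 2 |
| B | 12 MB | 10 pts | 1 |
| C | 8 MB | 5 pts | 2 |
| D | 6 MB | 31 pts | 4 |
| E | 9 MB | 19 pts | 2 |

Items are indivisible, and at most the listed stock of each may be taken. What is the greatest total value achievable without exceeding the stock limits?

124 pts

Top feasible selections:
- 4×D: size 24, value 124
- 1×A + 3×D: size 26, value 113
- 1×C + 3×D: size 26, value 98
Best: 124 pts.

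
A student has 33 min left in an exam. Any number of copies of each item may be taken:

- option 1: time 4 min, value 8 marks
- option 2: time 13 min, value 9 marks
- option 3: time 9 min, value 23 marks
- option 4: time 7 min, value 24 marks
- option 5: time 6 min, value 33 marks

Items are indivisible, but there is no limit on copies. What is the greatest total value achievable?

Best value-per-unit is option 5 at 33/6, and filling with it alone uses time 5×6=30. No mix of the others beats 5×33 = 165.

165 marks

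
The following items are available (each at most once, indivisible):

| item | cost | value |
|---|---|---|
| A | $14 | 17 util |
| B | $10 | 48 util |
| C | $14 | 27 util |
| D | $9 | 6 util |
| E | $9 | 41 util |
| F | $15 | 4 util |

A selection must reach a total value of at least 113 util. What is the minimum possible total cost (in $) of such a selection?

Subsets with value ≥ 113, sorted by total cost:
- B+C+E: cost 33, value 116
- B+C+D+E: cost 42, value 122
- A+B+C+E: cost 47, value 133
Minimum cost: 33 $.

33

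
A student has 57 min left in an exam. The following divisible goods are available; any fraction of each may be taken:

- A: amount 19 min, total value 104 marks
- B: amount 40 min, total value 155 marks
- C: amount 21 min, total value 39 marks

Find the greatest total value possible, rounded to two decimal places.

251.25

Take in order of value per unit:
- A (104/19 per unit): all 19 → value 104, running total 104.00
- B (155/40 per unit): 38 of 40 → value 38×155/40 = 147.2500, running total 251.25
Total 251.25.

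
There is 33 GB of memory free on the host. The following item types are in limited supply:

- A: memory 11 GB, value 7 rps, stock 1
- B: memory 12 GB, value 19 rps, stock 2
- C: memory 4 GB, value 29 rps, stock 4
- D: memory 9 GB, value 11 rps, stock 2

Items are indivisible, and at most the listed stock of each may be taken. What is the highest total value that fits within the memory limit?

Top feasible selections:
- 1×B + 4×C: memory 28, value 135
- 4×C + 1×D: memory 25, value 127
Best: 135 rps.

135 rps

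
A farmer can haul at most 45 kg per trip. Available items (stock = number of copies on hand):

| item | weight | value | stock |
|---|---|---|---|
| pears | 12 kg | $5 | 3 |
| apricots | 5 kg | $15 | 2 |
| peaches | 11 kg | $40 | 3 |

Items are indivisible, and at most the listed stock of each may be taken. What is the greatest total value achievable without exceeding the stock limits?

$150

Best selections within weight 45 and stock limits:
- 2×apricots + 3×peaches: weight 43, value 150
- 1×apricots + 3×peaches: weight 38, value 135
Best: $150.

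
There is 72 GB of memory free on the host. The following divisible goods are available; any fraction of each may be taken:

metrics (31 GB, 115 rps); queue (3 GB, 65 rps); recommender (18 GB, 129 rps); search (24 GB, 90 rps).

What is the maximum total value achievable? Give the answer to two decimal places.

Take in order of value per unit:
- queue (65/3 per unit): all 3 → value 65, running total 65.00
- recommender (129/18 per unit): all 18 → value 129, running total 194.00
- search (90/24 per unit): all 24 → value 90, running total 284.00
- metrics (115/31 per unit): 27 of 31 → value 27×115/31 = 100.1613, running total 384.16
Total 384.16.

384.16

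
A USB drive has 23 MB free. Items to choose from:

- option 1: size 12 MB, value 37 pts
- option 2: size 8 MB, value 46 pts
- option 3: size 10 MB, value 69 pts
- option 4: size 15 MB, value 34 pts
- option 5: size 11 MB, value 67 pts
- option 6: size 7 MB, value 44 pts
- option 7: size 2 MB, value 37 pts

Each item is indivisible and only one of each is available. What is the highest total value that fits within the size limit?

173 pts

Check high-value combinations within 23 MB:
- option 3+option 5+option 7: size 10+11+2=23, value 69+67+37=173
- option 2+option 3+option 7: size 8+10+2=20, value 46+69+37=152
- option 3+option 6+option 7: size 10+7+2=19, value 69+44+37=150
- option 2+option 5+option 7: size 8+11+2=21, value 46+67+37=150
- option 5+option 6+option 7: size 11+7+2=20, value 67+44+37=148
Best: 173 pts.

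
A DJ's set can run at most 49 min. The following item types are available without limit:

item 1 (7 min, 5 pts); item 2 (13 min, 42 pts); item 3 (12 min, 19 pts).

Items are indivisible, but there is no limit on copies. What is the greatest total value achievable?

Best value-per-unit is item 2 at 42/13; filling with it alone gives 3×42 = 126.
Optimal mix: 1×item 1 + 3×item 2 → duration 46, value 131.

131 pts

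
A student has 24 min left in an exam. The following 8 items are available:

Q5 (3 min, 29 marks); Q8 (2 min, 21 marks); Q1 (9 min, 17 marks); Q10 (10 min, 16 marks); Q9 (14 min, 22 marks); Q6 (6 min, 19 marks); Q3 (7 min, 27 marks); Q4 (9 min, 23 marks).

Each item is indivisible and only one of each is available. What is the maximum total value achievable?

Check high-value combinations within 24 min:
- Q5+Q8+Q3+Q4: time 3+2+7+9=21, value 29+21+27+23=100
- Q5+Q8+Q6+Q3: time 3+2+6+7=18, value 29+21+19+27=96
- Q5+Q8+Q1+Q3: time 3+2+9+7=21, value 29+21+17+27=94
- Q5+Q8+Q10+Q3: time 3+2+10+7=22, value 29+21+16+27=93
Best: 100 marks.

100 marks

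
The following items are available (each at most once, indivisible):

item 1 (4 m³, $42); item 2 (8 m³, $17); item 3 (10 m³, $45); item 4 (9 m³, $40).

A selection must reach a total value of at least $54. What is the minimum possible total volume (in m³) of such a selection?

Subsets with value ≥ 54, sorted by total volume:
- item 1+item 2: volume 12, value 59
- item 1+item 4: volume 13, value 82
- item 1+item 3: volume 14, value 87
Minimum volume: 12 m³.

12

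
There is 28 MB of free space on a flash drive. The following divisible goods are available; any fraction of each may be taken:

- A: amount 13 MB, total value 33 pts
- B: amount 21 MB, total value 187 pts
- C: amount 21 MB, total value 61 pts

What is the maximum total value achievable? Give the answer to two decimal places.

207.33

Take in order of value per unit:
- B (187/21 per unit): all 21 → value 187, running total 187.00
- C (61/21 per unit): 7 of 21 → value 7×61/21 = 20.3333, running total 207.33
Total 207.33.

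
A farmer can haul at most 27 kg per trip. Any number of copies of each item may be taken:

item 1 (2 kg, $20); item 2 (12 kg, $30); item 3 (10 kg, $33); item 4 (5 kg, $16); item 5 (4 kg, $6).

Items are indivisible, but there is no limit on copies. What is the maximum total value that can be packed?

Best value-per-unit is item 1 at 20/2, and filling with it alone uses weight 13×2=26. No mix of the others beats 13×20 = 260.

$260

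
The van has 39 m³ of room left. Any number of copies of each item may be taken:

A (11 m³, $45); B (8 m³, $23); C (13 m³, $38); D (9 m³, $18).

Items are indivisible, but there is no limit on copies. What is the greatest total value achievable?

Best value-per-unit is A at 45/11; filling with it alone gives 3×45 = 135.
Optimal mix: 2×A + 2×B → volume 38, value 136.

$136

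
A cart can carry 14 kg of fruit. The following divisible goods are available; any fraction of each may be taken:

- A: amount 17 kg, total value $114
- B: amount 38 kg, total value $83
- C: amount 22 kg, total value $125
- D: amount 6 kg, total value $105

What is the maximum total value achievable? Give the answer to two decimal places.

158.65

Take in order of value per unit:
- D (105/6 per unit): all 6 → value 105, running total 105.00
- A (114/17 per unit): 8 of 17 → value 8×114/17 = 53.6471, running total 158.65
Total 158.65.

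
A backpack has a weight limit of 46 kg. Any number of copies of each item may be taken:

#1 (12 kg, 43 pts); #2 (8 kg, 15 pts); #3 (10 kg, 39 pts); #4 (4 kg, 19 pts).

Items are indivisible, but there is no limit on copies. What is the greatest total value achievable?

210 pts

Best value-per-unit is #4 at 19/4; filling with it alone gives 11×19 = 209.
Optimal mix: 1×#3 + 9×#4 → weight 46, value 210.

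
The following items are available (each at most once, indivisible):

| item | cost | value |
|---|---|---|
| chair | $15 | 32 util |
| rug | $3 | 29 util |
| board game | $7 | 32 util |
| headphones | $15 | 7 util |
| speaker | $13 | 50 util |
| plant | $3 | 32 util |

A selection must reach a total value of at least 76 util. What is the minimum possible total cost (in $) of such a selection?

13

Subsets with value ≥ 76, sorted by total cost:
- rug+board game+plant: cost 13, value 93
- speaker+plant: cost 16, value 82
- rug+speaker: cost 16, value 79
Minimum cost: 13 $.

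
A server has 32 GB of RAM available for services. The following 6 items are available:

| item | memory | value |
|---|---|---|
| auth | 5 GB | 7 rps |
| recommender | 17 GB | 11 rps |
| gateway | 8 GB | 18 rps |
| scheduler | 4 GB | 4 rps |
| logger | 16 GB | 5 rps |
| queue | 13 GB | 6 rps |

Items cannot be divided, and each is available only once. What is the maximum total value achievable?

36 rps

This is a 0/1 knapsack; check combinations near the capacity.
- auth+recommender+gateway: memory 5+17+8=30, value 7+11+18=36
- auth+gateway+scheduler+queue: memory 5+8+4+13=30, value 7+18+4+6=35
- recommender+gateway+scheduler: memory 17+8+4=29, value 11+18+4=33
- auth+gateway+queue: memory 5+8+13=26, value 7+18+6=31
Best: 36 rps.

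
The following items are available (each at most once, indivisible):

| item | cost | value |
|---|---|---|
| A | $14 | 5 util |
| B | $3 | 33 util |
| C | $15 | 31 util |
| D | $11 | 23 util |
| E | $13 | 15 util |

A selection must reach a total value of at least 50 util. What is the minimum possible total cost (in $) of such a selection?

14

Subsets with value ≥ 50, sorted by total cost:
- B+D: cost 14, value 56
- B+C: cost 18, value 64
- C+D: cost 26, value 54
- B+D+E: cost 27, value 71
Minimum cost: 14 $.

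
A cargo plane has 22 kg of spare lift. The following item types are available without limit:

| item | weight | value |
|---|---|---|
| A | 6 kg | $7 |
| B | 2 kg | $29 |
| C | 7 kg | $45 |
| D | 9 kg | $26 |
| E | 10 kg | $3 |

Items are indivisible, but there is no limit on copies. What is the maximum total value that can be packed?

Best value-per-unit is B at 29/2, and filling with it alone uses weight 11×2=22. No mix of the others beats 11×29 = 319.

$319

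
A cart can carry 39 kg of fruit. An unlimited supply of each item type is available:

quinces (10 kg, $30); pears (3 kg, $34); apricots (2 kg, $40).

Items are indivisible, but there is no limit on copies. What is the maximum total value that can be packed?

$760

Best value-per-unit is apricots at 40/2, and filling with it alone uses weight 19×2=38. No mix of the others beats 19×40 = 760.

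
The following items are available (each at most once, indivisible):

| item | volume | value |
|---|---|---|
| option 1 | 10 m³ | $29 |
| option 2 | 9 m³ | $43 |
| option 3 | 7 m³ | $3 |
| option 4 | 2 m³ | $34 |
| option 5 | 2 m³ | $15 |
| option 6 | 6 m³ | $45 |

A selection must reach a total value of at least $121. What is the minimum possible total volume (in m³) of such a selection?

17

Subsets with value ≥ 121, sorted by total volume:
- option 2+option 4+option 6: volume 17, value 122
- option 2+option 4+option 5+option 6: volume 19, value 137
Minimum volume: 17 m³.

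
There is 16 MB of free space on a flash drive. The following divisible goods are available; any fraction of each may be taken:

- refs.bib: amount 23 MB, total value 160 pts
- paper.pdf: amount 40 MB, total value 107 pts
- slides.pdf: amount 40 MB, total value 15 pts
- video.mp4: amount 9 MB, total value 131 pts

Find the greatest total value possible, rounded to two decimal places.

179.70

Take in order of value per unit:
- video.mp4 (131/9 per unit): all 9 → value 131, running total 131.00
- refs.bib (160/23 per unit): 7 of 23 → value 7×160/23 = 48.6957, running total 179.70
Total 179.70.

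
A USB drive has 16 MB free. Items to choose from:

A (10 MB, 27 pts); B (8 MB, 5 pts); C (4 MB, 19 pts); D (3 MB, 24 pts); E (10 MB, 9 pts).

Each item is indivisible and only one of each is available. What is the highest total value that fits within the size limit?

51 pts

Check high-value combinations within 16 MB:
- A+D: size 10+3=13, value 27+24=51
- B+C+D: size 8+4+3=15, value 5+19+24=48
- A+C: size 10+4=14, value 27+19=46
- C+D: size 4+3=7, value 19+24=43
Best: 51 pts.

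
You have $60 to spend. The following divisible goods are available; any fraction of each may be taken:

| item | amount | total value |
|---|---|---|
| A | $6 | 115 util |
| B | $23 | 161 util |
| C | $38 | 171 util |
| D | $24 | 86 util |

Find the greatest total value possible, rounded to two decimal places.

Take in order of value per unit:
- A (115/6 per unit): all 6 → value 115, running total 115.00
- B (161/23 per unit): all 23 → value 161, running total 276.00
- C (171/38 per unit): 31 of 38 → value 31×171/38 = 139.5000, running total 415.50
Total 415.50.

415.50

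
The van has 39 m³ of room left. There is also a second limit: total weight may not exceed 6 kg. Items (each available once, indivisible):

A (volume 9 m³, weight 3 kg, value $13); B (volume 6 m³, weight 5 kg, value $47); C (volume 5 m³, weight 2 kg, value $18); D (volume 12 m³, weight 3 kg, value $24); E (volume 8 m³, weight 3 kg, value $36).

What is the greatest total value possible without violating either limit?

Feasible sets respecting both limits:
- D+E: volume 20, weight 6, value 60
- C+E: volume 13, weight 5, value 54
- A+E: volume 17, weight 6, value 49
- B: volume 6, weight 5, value 47
Best: $60.

$60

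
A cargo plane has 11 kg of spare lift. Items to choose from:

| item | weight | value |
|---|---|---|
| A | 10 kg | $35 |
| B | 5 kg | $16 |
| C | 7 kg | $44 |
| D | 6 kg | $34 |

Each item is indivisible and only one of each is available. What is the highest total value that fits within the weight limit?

$50

Check high-value combinations within 11 kg:
- B+D: weight 5+6=11, value 16+34=50
- C: weight 7, value 44
- A: weight 10, value 35
Best: $50.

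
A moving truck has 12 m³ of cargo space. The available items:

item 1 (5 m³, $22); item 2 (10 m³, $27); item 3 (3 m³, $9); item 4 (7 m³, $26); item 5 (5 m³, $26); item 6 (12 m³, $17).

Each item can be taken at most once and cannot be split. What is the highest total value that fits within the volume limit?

$52

Check high-value combinations within 12 m³:
- item 4+item 5: volume 7+5=12, value 26+26=52
- item 1+item 5: volume 5+5=10, value 22+26=48
- item 1+item 4: volume 5+7=12, value 22+26=48
- item 3+item 5: volume 3+5=8, value 9+26=35
Best: $52.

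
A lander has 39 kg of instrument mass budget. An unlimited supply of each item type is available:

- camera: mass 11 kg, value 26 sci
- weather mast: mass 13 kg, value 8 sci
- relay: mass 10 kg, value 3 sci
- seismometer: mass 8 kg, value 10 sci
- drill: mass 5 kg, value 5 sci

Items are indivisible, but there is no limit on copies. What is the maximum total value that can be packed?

83 sci

Best value-per-unit is camera at 26/11; filling with it alone gives 3×26 = 78.
Optimal mix: 3×camera + 1×drill → mass 38, value 83.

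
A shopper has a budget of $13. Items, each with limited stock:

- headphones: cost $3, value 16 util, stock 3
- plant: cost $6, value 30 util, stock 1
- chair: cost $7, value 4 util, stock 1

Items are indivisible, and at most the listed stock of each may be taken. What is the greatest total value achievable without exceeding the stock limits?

Best selections within cost 13 and stock limits:
- 2×headphones + 1×plant: cost 12, value 62
- 3×headphones: cost 9, value 48
Best: 62 util.

62 util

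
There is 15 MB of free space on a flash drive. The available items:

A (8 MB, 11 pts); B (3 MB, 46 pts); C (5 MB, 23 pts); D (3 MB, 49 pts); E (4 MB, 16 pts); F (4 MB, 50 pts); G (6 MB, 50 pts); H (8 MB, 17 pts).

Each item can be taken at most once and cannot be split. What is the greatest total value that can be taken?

Check high-value combinations within 15 MB:
- B+C+D+F: size 3+5+3+4=15, value 46+23+49+50=168
- B+D+E+F: size 3+3+4+4=14, value 46+49+16+50=161
- D+F+G: size 3+4+6=13, value 49+50+50=149
- B+F+G: size 3+4+6=13, value 46+50+50=146
Best: 168 pts.

168 pts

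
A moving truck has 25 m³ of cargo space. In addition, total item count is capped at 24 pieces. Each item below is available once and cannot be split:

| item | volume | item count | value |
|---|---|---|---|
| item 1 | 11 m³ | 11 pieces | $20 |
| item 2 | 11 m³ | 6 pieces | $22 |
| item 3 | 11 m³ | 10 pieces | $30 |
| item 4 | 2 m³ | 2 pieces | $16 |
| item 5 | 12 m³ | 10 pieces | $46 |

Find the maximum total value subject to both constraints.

Feasible sets respecting both limits:
- item 3+item 4+item 5: volume 25, item count 22, value 92
- item 2+item 4+item 5: volume 25, item count 18, value 84
- item 1+item 4+item 5: volume 25, item count 23, value 82
- item 3+item 5: volume 23, item count 20, value 76
Best: $92.

$92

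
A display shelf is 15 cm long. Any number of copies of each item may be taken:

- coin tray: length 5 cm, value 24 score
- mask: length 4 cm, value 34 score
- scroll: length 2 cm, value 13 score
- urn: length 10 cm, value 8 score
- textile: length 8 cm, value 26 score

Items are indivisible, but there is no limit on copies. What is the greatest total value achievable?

Best value-per-unit is mask at 34/4; filling with it alone gives 3×34 = 102.
Optimal mix: 3×mask + 1×scroll → length 14, value 115.

115 score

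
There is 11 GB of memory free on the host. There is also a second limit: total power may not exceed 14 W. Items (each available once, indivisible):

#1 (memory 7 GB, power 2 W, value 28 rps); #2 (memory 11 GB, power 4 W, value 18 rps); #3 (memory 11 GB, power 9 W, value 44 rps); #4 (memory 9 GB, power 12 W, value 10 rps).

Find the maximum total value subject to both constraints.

44 rps

Feasible sets respecting both limits:
- #3: memory 11, power 9, value 44
- #1: memory 7, power 2, value 28
- #2: memory 11, power 4, value 18
- #4: memory 9, power 12, value 10
Best: 44 rps.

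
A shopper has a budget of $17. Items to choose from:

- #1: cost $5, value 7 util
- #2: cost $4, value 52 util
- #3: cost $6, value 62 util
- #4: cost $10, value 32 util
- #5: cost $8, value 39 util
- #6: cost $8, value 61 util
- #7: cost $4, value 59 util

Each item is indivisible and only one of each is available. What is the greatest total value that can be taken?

173 util

Check high-value combinations within $17:
- #2+#3+#7: cost 4+6+4=14, value 52+62+59=173
- #2+#6+#7: cost 4+8+4=16, value 52+61+59=172
- #2+#5+#7: cost 4+8+4=16, value 52+39+59=150
- #1+#3+#7: cost 5+6+4=15, value 7+62+59=128
Best: 173 util.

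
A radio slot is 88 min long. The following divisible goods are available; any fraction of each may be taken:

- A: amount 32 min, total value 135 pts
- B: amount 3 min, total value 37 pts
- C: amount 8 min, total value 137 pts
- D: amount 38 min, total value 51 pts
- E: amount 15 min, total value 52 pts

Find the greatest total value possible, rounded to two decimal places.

401.26

Take in order of value per unit:
- C (137/8 per unit): all 8 → value 137, running total 137.00
- B (37/3 per unit): all 3 → value 37, running total 174.00
- A (135/32 per unit): all 32 → value 135, running total 309.00
- E (52/15 per unit): all 15 → value 52, running total 361.00
- D (51/38 per unit): 30 of 38 → value 30×51/38 = 40.2632, running total 401.26
Total 401.26.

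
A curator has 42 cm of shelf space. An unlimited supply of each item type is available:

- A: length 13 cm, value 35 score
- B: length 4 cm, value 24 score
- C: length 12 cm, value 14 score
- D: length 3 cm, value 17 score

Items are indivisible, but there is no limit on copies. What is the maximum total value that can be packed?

250 score

Best value-per-unit is B at 24/4; filling with it alone gives 10×24 = 240.
Optimal mix: 9×B + 2×D → length 42, value 250.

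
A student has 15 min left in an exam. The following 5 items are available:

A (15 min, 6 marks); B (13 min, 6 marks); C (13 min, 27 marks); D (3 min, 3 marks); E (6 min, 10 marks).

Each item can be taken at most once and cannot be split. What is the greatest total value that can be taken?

27 marks

Check high-value combinations within 15 min:
- C: time 13, value 27
- D+E: time 3+6=9, value 3+10=13
- E: time 6, value 10
- B: time 13, value 6
Best: 27 marks.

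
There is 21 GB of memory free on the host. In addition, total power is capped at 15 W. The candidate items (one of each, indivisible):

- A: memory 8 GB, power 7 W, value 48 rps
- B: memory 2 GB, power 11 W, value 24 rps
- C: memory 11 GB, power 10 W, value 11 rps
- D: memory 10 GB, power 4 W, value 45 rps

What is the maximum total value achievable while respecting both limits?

Feasible sets respecting both limits:
- A+D: memory 18, power 11, value 93
- B+D: memory 12, power 15, value 69
- C+D: memory 21, power 14, value 56
- A: memory 8, power 7, value 48
Best: 93 rps.

93 rps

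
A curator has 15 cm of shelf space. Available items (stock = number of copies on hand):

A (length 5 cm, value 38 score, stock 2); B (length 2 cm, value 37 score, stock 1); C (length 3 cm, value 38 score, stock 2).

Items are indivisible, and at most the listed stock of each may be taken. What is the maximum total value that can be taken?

151 score

Best selections within length 15 and stock limits:
- 1×A + 1×B + 2×C: length 13, value 151
- 2×A + 1×B + 1×C: length 15, value 151
- 1×A + 2×C: length 11, value 114
Best: 151 score.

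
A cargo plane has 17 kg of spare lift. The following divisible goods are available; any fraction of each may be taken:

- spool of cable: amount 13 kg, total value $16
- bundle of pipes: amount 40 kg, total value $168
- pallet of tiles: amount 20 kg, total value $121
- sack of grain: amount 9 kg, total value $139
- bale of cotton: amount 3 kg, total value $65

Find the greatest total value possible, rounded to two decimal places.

234.25

Take in order of value per unit:
- bale of cotton (65/3 per unit): all 3 → value 65, running total 65.00
- sack of grain (139/9 per unit): all 9 → value 139, running total 204.00
- pallet of tiles (121/20 per unit): 5 of 20 → value 5×121/20 = 30.2500, running total 234.25
Total 234.25.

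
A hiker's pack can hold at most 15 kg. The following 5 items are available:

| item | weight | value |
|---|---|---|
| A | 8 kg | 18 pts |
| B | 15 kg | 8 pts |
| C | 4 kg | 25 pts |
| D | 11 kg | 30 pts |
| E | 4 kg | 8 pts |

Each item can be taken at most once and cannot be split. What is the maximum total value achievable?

Check high-value combinations within 15 kg:
- C+D: weight 4+11=15, value 25+30=55
- A+C: weight 8+4=12, value 18+25=43
- D+E: weight 11+4=15, value 30+8=38
- C+E: weight 4+4=8, value 25+8=33
Best: 55 pts.

55 pts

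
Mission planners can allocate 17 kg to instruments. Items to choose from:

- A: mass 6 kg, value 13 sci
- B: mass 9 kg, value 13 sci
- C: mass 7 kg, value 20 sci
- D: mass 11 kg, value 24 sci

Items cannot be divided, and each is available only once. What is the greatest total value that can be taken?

Check high-value combinations within 17 kg:
- A+D: mass 6+11=17, value 13+24=37
- A+C: mass 6+7=13, value 13+20=33
- B+C: mass 9+7=16, value 13+20=33
- A+B: mass 6+9=15, value 13+13=26
Best: 37 sci.

37 sci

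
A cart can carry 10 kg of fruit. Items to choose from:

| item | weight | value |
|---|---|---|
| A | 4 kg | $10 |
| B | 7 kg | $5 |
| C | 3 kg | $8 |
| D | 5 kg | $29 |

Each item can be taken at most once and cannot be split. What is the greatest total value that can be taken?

Check high-value combinations within 10 kg:
- A+D: weight 4+5=9, value 10+29=39
- C+D: weight 3+5=8, value 8+29=37
- D: weight 5, value 29
- A+C: weight 4+3=7, value 10+8=18
Best: $39.

$39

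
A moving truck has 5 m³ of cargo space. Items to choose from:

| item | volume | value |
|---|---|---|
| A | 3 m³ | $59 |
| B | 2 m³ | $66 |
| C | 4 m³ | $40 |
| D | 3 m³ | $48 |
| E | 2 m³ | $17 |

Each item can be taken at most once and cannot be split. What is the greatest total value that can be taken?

This is a 0/1 knapsack; check combinations near the capacity.
- A+B: volume 3+2=5, value 59+66=125
- B+D: volume 2+3=5, value 66+48=114
- B+E: volume 2+2=4, value 66+17=83
Best: $125.

$125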